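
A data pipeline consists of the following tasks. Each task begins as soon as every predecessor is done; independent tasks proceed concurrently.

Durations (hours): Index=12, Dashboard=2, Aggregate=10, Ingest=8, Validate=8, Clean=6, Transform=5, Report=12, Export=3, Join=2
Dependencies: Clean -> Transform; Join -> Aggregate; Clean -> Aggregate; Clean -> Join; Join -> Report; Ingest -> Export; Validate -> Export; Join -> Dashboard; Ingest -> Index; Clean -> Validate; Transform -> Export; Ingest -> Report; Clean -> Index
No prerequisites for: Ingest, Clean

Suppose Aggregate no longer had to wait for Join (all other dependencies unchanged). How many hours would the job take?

20

Original critical path: Ingest→Index = 8+12 = 20 ⇒ 20 hours.
Without Join→Aggregate, Aggregate's earliest start moves from 8 to 6.
The longest chain is now Ingest→Index = 8+12 = 20, so the job takes 20 hours.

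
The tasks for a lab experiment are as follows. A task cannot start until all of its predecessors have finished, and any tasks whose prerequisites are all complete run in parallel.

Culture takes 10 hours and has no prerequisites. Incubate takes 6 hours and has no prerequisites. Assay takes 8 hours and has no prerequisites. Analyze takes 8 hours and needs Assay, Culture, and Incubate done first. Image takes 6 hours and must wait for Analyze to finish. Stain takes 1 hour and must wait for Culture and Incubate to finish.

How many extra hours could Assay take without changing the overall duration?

Critical path: Culture→Analyze→Image = 10+8+6 = 24, so the finish is 24 hours.
Longest path through Assay: 22 hours (earliest finish 8, latest finish 10).
Float = 24 − 22 = 2.

2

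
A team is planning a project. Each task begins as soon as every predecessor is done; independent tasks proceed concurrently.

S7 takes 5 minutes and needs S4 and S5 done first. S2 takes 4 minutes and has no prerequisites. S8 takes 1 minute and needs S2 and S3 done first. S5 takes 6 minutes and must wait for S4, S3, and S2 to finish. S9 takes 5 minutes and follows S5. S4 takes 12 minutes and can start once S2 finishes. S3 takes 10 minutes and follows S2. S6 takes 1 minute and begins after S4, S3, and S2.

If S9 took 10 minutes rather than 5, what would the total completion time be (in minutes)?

Actual critical path: S2→S4→S5→S9 = 4+12+6+5 = 27 ⇒ 27 minutes.
Since S9 is critical, the +5 change carries straight to that chain (now 32 minutes).
That remains the longest chain; total 32 minutes.

32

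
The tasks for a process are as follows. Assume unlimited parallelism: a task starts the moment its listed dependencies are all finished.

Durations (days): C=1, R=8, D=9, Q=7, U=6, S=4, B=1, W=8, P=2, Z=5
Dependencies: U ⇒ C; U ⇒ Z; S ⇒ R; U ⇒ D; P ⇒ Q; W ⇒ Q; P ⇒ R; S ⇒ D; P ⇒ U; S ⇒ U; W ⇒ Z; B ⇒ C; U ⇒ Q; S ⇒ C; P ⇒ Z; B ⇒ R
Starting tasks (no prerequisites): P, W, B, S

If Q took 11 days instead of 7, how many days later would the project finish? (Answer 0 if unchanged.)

Actual critical path: S→U→D = 4+6+9 = 19 ⇒ 19 days.
Q is off the critical path — its longest chain is 17 days, giving 2 of slack.
New critical path: S→U→Q = 4+6+11 = 21 ⇒ 21 days.
Change in finish: 21 − 19 = +2 days.

2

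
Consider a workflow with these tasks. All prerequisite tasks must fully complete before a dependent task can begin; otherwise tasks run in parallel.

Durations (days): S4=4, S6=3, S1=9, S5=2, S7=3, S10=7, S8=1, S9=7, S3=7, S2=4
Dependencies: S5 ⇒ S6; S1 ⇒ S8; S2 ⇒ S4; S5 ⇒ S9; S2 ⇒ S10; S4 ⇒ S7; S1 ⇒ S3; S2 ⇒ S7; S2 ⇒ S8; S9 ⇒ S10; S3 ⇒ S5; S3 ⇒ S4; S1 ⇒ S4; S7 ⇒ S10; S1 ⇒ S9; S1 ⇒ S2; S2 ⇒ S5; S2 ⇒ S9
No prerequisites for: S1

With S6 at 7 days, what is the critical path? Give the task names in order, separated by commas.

S1, S3, S5, S9, S10

The binding path is S1→S3→S5→S9→S10 = 9+7+2+7+7 = 32; finish at 32 days.
The longest path through S6 is only 21 days, so S6 has float 11.
The critical path is still S1→S3→S5→S9→S10; finish is now 32 days.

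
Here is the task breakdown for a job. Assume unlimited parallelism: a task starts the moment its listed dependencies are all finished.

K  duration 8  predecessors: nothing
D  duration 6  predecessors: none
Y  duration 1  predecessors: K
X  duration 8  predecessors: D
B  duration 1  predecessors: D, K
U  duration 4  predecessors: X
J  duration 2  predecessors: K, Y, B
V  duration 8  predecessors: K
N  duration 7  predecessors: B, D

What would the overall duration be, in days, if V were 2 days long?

Actual critical path: D→X→U = 6+8+4 = 18 ⇒ 18 days.
V is off the critical path — its longest chain is 16 days, giving 2 of slack.
No other chain overtakes it, so the finish is 18 days.

18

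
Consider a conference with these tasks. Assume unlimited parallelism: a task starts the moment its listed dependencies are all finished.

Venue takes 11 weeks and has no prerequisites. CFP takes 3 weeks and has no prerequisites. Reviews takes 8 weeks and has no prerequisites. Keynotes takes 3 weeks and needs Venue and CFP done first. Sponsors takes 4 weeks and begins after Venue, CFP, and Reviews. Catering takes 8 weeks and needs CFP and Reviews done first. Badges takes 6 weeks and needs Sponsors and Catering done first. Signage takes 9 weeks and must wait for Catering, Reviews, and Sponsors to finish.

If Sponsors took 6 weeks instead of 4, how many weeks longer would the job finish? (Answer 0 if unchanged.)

1

Actual critical path: Reviews→Catering→Signage = 8+8+9 = 25 ⇒ 25 weeks.
Sponsors has 1 week of float (longest path through it is 24).
Now Venue→Sponsors→Signage = 11+6+9 = 26 is longest, so the finish becomes 26 weeks.
Change in finish: 26 − 25 = +1 weeks.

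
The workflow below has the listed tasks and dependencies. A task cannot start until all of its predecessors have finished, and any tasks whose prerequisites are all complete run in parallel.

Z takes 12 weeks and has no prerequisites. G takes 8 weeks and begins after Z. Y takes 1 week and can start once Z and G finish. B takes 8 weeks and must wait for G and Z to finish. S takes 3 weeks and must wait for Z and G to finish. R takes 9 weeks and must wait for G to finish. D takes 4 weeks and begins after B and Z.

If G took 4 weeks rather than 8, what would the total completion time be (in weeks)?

Critical path before the change: Z→G→B→D = 12+8+8+4 = 32 giving 32 weeks.
Since G is critical, the -4 change carries straight to that chain (now 28 weeks).
No other chain overtakes it, so the finish is 28 weeks.

28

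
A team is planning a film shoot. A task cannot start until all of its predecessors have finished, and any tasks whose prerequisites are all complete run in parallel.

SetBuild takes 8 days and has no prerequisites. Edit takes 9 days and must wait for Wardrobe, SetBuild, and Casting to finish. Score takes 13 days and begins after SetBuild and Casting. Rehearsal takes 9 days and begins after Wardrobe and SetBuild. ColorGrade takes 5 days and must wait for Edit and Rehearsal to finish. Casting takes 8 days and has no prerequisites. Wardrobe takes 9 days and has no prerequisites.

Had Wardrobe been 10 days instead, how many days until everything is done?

24

The binding path is Wardrobe→Rehearsal→ColorGrade = 9+9+5 = 23; finish at 23 days.
Wardrobe is on the critical path; changing it to 10 makes that path 24 days.
That remains the longest chain; total 24 days.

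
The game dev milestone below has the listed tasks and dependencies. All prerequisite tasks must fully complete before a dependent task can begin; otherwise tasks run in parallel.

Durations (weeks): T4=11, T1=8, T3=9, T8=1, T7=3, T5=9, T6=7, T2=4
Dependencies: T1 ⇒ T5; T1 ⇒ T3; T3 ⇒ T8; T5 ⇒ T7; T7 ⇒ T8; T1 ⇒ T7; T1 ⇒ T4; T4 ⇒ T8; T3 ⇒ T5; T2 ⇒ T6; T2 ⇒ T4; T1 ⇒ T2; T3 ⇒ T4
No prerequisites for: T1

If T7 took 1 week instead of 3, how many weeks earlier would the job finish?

1

The binding path is T1→T3→T5→T7→T8 = 8+9+9+3+1 = 30; finish at 30 weeks.
T7 lies on that path, so at 1 week the path becomes 28 weeks.
New critical path: T1→T3→T4→T8 = 8+9+11+1 = 29 ⇒ 29 weeks.
Change in finish: 29 − 30 = -1 weeks.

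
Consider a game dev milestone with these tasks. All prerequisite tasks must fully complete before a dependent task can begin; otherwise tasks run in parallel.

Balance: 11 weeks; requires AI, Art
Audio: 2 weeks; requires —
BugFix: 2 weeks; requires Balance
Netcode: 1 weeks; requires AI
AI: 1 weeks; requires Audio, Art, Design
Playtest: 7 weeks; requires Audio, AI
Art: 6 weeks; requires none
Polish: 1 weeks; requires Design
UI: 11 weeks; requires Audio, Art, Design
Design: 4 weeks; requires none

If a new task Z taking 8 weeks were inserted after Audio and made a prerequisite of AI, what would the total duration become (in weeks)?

24

Originally the job takes 20 weeks.
With Z inserted, AI now waits for max(Audio, Art, Design, Z).
New critical path: Audio→Z→AI→Balance→BugFix = 2+8+1+11+2 = 24 ⇒ 24 weeks.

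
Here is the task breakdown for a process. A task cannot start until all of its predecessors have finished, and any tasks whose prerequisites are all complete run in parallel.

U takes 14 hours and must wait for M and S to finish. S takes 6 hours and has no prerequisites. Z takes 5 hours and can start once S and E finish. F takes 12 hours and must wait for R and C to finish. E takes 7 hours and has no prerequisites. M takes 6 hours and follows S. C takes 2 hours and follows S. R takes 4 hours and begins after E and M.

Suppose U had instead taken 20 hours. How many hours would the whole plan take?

32

Baseline: S→M→R→F = 6+6+4+12 = 28 → 28 hours.
U is off the critical path — its longest chain is 26 hours, giving 2 of slack.
New critical path: S→M→U = 6+6+20 = 32 ⇒ 32 hours.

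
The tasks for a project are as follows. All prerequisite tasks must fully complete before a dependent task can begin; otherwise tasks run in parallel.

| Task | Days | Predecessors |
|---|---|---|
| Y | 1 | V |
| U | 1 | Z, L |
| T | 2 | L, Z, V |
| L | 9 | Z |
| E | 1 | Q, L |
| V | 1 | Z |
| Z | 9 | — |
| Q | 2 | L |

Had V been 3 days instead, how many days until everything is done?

21

The binding path is Z→L→Q→E = 9+9+2+1 = 21; finish at 21 days.
V is off the critical path — its longest chain is 12 days, giving 9 of slack.
No other chain overtakes it, so the finish is 21 days.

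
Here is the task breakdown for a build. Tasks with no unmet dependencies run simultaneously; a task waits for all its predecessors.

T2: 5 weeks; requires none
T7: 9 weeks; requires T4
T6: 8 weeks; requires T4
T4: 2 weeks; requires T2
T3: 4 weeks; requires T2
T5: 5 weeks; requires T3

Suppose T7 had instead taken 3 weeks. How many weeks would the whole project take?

15

As given, the longest chain is T2→T4→T7 = 5+2+9 = 16, so the finish is 16 weeks.
T7 is on the critical path; changing it to 3 makes that path 10 weeks.
The binding chain switches to T2→T4→T6 = 5+2+8 = 15; finish 15 weeks.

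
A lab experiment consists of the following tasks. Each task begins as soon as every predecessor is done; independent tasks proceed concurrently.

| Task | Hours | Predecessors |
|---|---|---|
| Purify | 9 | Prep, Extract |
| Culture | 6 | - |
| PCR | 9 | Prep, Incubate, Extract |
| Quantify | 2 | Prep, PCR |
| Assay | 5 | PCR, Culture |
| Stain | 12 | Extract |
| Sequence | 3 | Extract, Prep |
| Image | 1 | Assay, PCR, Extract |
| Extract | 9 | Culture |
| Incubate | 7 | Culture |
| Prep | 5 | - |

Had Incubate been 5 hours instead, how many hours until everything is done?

Actual critical path: Culture→Extract→PCR→Assay→Image = 6+9+9+5+1 = 30 ⇒ 30 hours.
Incubate has 2 hours of float (longest path through it is 28).
That remains the longest chain; total 30 hours.

30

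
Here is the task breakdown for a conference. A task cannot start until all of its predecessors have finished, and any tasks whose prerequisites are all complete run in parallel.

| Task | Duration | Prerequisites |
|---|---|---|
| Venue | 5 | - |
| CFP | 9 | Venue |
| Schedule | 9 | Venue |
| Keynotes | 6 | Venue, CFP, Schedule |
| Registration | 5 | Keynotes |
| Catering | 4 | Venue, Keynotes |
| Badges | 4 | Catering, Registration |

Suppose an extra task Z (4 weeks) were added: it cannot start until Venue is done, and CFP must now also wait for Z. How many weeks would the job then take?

33

Originally the job takes 29 weeks.
With Z inserted, CFP now waits for max(Venue, Z).
New critical path: Venue→Z→CFP→Keynotes→Registration→Badges = 5+4+9+6+5+4 = 33 ⇒ 33 weeks.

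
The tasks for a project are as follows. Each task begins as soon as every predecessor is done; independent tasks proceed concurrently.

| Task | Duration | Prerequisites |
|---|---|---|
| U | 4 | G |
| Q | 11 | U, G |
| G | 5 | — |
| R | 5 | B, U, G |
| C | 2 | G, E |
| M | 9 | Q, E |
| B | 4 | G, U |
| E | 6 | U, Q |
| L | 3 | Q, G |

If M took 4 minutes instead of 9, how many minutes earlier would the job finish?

Critical path before the change: G→U→Q→E→M = 5+4+11+6+9 = 35 giving 35 minutes.
M lies on that path, so at 4 minutes the path becomes 30 minutes.
That remains the longest chain; total 30 minutes.
Change in finish: 30 − 35 = -5 minutes.

5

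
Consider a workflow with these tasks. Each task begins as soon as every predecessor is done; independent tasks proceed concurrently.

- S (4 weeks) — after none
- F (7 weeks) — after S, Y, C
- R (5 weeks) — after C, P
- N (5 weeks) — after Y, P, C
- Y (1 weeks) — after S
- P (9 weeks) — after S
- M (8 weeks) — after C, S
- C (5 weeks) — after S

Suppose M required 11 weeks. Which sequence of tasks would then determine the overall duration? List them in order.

Baseline: S→P→N = 4+9+5 = 18 → 18 weeks.
The longest path through M is only 17 weeks, so M has float 1.
Now S→C→M = 4+5+11 = 20 is longest, so the finish becomes 20 weeks.

S, C, M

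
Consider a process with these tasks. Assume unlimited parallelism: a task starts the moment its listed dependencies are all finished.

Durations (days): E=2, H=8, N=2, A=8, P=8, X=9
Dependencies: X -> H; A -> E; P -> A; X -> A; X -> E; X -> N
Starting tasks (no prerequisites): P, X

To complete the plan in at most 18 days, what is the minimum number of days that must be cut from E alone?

1

Current finish: 19 days; target: 18.
E is on every critical path, so each day cut from E cuts the finish by one (this holds down to a finish of 18).
Need 19 − 18 = 1 day off E → E becomes 1 day, finish becomes 18.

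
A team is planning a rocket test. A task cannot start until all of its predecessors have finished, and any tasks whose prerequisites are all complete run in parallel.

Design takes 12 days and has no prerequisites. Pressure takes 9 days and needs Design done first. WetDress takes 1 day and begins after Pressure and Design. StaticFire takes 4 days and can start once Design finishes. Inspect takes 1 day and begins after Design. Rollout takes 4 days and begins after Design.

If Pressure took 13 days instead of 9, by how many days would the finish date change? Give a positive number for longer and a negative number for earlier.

4

Baseline: Design→Pressure→WetDress = 12+9+1 = 22 → 22 days.
Pressure is on the critical path; changing it to 13 makes that path 26 days.
That remains the longest chain; total 26 days.
Change in finish: 26 − 22 = +4 days.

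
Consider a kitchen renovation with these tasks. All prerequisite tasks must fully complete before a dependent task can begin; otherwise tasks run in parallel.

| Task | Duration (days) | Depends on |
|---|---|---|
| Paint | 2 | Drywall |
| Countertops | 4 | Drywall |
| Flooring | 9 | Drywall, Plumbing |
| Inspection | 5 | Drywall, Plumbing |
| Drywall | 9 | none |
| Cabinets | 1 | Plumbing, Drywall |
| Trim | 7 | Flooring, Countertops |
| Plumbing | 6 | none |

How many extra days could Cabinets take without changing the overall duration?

15

The longest chain is Drywall→Flooring→Trim = 9+9+7 = 25; overall finish 25 days.
Cabinets finishes as early as 10 and must finish by 25.
Float = 25 − 10 = 15.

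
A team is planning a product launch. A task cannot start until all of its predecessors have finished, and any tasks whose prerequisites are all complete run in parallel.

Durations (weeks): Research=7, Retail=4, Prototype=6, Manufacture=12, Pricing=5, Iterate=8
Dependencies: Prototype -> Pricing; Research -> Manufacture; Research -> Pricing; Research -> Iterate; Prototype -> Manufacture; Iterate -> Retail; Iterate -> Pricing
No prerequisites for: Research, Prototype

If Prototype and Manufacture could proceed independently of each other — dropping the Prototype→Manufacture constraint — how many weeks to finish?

With the dependency in place, Research→Iterate→Pricing = 7+8+5 = 20 sets the finish at 20 weeks.
Dropping Prototype→Manufacture doesn't change Manufacture's earliest start (7); another predecessor still binds.
New critical path: Research→Iterate→Pricing = 7+8+5 = 20 ⇒ 20 weeks.

20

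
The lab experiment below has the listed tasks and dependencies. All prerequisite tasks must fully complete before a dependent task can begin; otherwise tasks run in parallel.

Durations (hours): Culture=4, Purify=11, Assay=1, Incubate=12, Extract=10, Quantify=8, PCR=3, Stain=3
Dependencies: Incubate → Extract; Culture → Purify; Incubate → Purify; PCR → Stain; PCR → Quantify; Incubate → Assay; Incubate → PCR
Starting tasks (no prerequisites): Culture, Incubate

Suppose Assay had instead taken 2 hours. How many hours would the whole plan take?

As given, the longest chain is Incubate→PCR→Quantify = 12+3+8 = 23, so the finish is 23 hours.
Assay is off the critical path — its longest chain is 13 hours, giving 10 of slack.
The critical path is still Incubate→PCR→Quantify; finish is now 23 hours.

23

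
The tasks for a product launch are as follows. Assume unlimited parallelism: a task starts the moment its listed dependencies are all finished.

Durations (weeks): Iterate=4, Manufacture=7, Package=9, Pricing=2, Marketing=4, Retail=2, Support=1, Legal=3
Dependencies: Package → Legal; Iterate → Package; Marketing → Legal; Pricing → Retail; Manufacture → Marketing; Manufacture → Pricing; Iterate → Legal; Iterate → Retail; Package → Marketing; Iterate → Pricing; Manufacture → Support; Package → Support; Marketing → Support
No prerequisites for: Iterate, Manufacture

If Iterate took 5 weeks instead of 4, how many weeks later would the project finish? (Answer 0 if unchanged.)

1

As given, the longest chain is Iterate→Package→Marketing→Legal = 4+9+4+3 = 20, so the finish is 20 weeks.
Iterate lies on that path, so at 5 weeks the path becomes 21 weeks.
The critical path is still Iterate→Package→Marketing→Legal; finish is now 21 weeks.
Change in finish: 21 − 20 = +1 weeks.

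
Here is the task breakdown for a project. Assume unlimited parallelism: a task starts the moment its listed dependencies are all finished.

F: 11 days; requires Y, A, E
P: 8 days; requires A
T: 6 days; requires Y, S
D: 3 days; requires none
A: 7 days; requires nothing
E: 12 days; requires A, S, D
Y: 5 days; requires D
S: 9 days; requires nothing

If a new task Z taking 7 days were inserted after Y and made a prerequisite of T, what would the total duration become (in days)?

Originally the project takes 32 days.
With Z inserted, T now waits for max(Y, S, Z).
New critical path: S→E→F = 9+12+11 = 32 ⇒ 32 days.

32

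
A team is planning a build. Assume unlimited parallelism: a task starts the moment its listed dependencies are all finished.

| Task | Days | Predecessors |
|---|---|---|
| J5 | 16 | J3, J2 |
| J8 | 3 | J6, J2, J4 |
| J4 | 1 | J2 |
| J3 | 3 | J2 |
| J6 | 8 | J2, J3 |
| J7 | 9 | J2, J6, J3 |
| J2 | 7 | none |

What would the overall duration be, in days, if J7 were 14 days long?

32

As given, the longest chain is J2→J3→J6→J7 = 7+3+8+9 = 27, so the finish is 27 days.
J7 lies on that path, so at 14 days the path becomes 32 days.
No other chain overtakes it, so the finish is 32 days.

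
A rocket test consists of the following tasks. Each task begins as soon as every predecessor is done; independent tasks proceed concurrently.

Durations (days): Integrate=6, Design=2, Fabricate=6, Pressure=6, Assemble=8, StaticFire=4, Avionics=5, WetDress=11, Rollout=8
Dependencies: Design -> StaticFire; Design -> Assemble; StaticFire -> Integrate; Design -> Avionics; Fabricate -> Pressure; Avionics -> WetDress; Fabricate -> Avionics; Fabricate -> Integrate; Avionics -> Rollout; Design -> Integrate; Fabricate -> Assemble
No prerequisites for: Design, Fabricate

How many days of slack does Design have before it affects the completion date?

4

Fabricate→Avionics→WetDress = 6+5+11 = 22 sets the makespan at 22 days.
The longest chain containing Design totals 18 days.
Float = 22 − 18 = 4.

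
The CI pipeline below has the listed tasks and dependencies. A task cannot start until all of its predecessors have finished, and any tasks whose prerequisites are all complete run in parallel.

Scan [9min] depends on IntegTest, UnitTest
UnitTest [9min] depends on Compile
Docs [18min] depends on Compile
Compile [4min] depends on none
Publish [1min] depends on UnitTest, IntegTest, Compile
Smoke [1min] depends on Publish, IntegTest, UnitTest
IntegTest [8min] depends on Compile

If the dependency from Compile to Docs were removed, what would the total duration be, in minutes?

Original critical path: Compile→UnitTest→Scan = 4+9+9 = 22 ⇒ 22 minutes.
Without Compile→Docs, Docs's earliest start moves from 4 to 0.
New critical path: Compile→UnitTest→Scan = 4+9+9 = 22 ⇒ 22 minutes.

22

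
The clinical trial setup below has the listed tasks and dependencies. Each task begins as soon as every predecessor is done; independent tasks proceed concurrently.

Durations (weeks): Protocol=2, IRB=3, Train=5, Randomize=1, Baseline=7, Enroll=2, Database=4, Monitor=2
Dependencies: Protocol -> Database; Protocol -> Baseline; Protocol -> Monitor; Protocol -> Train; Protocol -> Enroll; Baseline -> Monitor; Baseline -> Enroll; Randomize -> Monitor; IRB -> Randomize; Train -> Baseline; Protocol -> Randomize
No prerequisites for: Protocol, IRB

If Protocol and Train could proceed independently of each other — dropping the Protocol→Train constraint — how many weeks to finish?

Original critical path: Protocol→Train→Baseline→Enroll = 2+5+7+2 = 16 ⇒ 16 weeks.
Without Protocol→Train, Train's earliest start moves from 2 to 0.
The longest chain is now Train→Baseline→Enroll = 5+7+2 = 14, so the clinical trial setup takes 14 weeks.

14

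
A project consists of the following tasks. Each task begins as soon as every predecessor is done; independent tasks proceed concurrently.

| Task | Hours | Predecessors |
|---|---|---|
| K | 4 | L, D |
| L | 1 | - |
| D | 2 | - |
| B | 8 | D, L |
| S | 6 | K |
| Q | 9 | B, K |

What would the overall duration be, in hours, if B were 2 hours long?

As given, the longest chain is D→B→Q = 2+8+9 = 19, so the finish is 19 hours.
B is on the critical path; changing it to 2 makes that path 13 hours.
New critical path: D→K→Q = 2+4+9 = 15 ⇒ 15 hours.

15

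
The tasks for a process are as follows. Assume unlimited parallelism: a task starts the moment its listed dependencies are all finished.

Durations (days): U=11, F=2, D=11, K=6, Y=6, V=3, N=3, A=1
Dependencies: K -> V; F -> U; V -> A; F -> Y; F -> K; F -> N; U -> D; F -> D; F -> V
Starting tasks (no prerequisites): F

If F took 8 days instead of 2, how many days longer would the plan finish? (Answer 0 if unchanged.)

Critical path before the change: F→U→D = 2+11+11 = 24 giving 24 days.
F is on the critical path; changing it to 8 makes that path 30 days.
That remains the longest chain; total 30 days.
Change in finish: 30 − 24 = +6 days.

6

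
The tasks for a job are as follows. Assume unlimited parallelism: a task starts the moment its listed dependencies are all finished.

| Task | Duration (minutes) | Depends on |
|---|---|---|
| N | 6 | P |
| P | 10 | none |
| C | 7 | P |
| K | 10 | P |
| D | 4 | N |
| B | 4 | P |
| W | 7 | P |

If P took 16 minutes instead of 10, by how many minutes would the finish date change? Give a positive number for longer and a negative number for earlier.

Actual critical path: P→N→D = 10+6+4 = 20 ⇒ 20 minutes.
P lies on that path, so at 16 minutes the path becomes 26 minutes.
That remains the longest chain; total 26 minutes.
Change in finish: 26 − 20 = +6 minutes.

6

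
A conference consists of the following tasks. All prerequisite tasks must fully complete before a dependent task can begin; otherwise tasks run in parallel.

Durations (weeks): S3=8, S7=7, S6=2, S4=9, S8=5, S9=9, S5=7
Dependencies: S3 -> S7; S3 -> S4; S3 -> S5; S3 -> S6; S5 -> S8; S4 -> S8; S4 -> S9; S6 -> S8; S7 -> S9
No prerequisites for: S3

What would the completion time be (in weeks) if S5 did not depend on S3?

Original critical path: S3→S4→S9 = 8+9+9 = 26 ⇒ 26 weeks.
Without S3→S5, S5's earliest start moves from 8 to 0.
New critical path: S3→S4→S9 = 8+9+9 = 26 ⇒ 26 weeks.

26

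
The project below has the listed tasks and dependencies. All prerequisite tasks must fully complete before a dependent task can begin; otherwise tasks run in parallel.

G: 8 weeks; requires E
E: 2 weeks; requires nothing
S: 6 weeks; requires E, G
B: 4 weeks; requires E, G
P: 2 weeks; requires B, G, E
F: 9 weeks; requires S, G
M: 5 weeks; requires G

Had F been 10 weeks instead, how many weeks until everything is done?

The binding path is E→G→S→F = 2+8+6+9 = 25; finish at 25 weeks.
F is on the critical path; changing it to 10 makes that path 26 weeks.
That remains the longest chain; total 26 weeks.

26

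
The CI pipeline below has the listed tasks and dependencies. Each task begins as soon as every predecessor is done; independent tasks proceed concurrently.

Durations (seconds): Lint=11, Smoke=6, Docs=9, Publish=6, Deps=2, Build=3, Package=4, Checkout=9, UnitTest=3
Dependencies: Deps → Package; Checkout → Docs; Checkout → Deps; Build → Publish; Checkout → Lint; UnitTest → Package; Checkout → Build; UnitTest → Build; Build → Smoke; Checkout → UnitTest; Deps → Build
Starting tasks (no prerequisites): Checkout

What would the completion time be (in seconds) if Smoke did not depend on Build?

21

Original critical path: Checkout→UnitTest→Build→Publish = 9+3+3+6 = 21 ⇒ 21 seconds.
Without Build→Smoke, Smoke's earliest start moves from 15 to 0.
New critical path: Checkout→UnitTest→Build→Publish = 9+3+3+6 = 21 ⇒ 21 seconds.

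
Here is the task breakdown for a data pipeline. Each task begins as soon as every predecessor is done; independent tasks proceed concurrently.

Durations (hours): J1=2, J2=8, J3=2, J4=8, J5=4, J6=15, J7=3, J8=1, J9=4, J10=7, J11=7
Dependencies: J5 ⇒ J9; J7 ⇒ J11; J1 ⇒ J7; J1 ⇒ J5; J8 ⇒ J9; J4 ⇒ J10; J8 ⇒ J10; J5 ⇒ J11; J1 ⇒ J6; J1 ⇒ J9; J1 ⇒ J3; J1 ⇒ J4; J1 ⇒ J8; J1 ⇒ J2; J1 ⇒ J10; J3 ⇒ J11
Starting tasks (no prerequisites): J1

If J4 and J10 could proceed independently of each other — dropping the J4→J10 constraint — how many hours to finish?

Original critical path: J1→J4→J10 = 2+8+7 = 17 ⇒ 17 hours.
Without J4→J10, J10's earliest start moves from 10 to 3.
After: J1→J6 = 2+15 = 17 → 17 hours.

17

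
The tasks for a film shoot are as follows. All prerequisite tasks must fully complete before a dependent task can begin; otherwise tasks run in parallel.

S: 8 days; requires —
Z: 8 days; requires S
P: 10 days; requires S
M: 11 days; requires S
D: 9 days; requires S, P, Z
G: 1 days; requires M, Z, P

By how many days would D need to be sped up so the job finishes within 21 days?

6

Current finish: 27 days; target: 21.
D is on every critical path, so each day cut from D cuts the finish by one (this holds down to a finish of 20).
Need 27 − 21 = 6 days off D → D becomes 3 days, finish becomes 21.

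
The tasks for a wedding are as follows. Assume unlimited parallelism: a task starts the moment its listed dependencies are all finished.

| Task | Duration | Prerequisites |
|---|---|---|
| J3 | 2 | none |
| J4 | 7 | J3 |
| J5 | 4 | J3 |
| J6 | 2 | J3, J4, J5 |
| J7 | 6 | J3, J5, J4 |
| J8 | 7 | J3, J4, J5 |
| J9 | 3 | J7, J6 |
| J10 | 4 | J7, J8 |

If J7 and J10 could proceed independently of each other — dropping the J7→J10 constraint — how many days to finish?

20

Before: longest chain J3→J4→J8→J10 = 2+7+7+4 = 20, finish 20.
Dropping J7→J10 doesn't change J10's earliest start (16); another predecessor still binds.
After: J3→J4→J8→J10 = 2+7+7+4 = 20 → 20 days.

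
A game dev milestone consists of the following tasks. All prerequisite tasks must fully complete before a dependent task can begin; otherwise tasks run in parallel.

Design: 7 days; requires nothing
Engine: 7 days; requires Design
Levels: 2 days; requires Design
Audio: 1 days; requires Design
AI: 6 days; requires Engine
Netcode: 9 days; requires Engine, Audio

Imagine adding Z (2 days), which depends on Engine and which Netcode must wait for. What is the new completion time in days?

Originally the game dev milestone takes 23 days.
With Z inserted, Netcode now waits for max(Engine, Audio, Z).
New critical path: Design→Engine→Z→Netcode = 7+7+2+9 = 25 ⇒ 25 days.

25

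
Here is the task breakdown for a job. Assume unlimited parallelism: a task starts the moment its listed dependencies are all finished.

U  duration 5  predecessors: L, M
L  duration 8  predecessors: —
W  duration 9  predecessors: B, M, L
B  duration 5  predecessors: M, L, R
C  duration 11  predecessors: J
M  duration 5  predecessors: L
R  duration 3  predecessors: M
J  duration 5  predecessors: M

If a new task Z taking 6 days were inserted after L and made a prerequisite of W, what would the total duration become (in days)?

30

Originally the schedule takes 30 days.
With Z inserted, W now waits for max(B, M, L, Z).
New critical path: L→M→R→B→W = 8+5+3+5+9 = 30 ⇒ 30 days.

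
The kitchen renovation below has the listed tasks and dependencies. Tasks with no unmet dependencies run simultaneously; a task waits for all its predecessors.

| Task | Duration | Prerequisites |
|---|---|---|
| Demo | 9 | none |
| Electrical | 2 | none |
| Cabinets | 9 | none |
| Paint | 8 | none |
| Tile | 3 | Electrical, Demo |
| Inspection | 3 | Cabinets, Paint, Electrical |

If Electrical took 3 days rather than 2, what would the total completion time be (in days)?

Critical path before the change: Demo→Tile = 9+3 = 12 giving 12 days.
Electrical is off the critical path — its longest chain is 5 days, giving 7 of slack.
The critical path is still Demo→Tile; finish is now 12 days.

12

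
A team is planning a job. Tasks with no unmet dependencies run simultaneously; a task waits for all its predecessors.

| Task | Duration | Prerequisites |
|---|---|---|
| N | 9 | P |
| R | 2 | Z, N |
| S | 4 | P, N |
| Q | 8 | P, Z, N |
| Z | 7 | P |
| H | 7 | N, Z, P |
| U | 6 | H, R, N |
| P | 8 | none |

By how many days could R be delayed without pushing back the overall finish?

The longest chain is P→N→H→U = 8+9+7+6 = 30; overall finish 30 days.
Longest path through R: 25 days (earliest finish 19, latest finish 24).
So R can slip 24 − 19 = 5 days.

5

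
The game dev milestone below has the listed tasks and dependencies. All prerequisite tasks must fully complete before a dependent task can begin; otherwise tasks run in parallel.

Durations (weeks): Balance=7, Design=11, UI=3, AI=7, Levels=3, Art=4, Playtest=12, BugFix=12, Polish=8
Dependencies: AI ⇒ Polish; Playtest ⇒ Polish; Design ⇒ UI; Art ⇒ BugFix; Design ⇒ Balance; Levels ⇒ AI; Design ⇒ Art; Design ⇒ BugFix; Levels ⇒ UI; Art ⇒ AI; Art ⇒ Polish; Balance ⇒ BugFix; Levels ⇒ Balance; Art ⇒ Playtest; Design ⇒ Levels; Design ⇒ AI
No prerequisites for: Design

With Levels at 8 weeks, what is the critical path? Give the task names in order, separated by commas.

Baseline: Design→Art→Playtest→Polish = 11+4+12+8 = 35 → 35 weeks.
Levels is off the critical path — its longest chain is 33 weeks, giving 2 of slack.
The binding chain switches to Design→Levels→Balance→BugFix = 11+8+7+12 = 38; finish 38 weeks.

Design, Levels, Balance, BugFix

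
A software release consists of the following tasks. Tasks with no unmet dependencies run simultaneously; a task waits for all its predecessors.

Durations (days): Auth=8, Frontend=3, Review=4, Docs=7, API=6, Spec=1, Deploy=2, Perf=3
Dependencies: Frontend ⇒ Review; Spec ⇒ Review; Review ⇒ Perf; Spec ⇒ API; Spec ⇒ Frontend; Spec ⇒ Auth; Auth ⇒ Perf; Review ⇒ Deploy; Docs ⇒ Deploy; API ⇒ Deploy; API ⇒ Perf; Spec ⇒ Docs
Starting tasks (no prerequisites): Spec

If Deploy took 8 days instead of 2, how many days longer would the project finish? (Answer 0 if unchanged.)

4

Baseline: Spec→Auth→Perf = 1+8+3 = 12 → 12 days.
Deploy has 2 days of float (longest path through it is 10).
The binding chain switches to Spec→Frontend→Review→Deploy = 1+3+4+8 = 16; finish 16 days.
Change in finish: 16 − 12 = +4 days.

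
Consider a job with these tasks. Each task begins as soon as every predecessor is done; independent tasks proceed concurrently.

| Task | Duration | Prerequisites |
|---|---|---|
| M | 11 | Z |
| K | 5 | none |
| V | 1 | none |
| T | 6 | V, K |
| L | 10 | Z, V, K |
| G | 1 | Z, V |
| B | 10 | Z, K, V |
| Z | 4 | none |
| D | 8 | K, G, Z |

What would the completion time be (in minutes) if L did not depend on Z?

Original critical path: K→B = 5+10 = 15 ⇒ 15 minutes.
Dropping Z→L doesn't change L's earliest start (5); another predecessor still binds.
The longest chain is now K→B = 5+10 = 15, so the plan takes 15 minutes.

15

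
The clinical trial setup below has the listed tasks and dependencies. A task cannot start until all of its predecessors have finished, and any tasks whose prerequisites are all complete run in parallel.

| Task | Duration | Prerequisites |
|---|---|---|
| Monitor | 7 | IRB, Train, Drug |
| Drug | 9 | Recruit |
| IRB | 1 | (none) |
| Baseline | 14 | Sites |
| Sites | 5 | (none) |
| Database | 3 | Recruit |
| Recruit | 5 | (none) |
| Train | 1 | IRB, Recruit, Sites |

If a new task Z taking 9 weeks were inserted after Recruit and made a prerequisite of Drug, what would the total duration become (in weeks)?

30

Originally the project takes 21 weeks.
With Z inserted, Drug now waits for max(Recruit, Z).
New critical path: Recruit→Z→Drug→Monitor = 5+9+9+7 = 30 ⇒ 30 weeks.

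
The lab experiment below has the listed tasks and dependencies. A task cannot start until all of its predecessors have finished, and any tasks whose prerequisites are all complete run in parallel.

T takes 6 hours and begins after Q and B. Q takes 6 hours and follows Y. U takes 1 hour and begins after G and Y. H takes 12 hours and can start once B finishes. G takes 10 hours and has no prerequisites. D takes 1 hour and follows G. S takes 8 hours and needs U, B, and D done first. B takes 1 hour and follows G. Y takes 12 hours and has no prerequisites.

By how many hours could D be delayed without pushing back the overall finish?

Critical path: Y→Q→T = 12+6+6 = 24, so the finish is 24 hours.
Longest path through D: 19 hours (earliest finish 11, latest finish 16).
So D can slip 16 − 11 = 5 hours.

5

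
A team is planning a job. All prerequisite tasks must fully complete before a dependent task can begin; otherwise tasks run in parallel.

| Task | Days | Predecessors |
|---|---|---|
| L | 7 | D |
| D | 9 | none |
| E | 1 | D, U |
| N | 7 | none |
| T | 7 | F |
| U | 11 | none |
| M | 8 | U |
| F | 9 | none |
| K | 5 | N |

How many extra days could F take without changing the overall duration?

Critical path: U→M = 11+8 = 19, so the finish is 19 days.
Longest path through F: 16 days (earliest finish 9, latest finish 12).
Slack of F = 3 − 0 = 3 days.

3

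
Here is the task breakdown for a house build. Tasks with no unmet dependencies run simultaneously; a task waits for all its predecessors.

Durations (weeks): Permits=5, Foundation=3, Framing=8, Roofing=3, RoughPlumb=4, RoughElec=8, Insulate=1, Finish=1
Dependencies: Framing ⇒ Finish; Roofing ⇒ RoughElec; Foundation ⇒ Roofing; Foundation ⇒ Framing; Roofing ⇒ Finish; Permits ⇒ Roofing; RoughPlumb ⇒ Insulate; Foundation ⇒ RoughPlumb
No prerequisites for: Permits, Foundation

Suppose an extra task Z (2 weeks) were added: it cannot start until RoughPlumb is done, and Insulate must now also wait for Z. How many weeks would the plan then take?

Originally the plan takes 16 weeks.
With Z inserted, Insulate now waits for max(RoughPlumb, Z).
New critical path: Permits→Roofing→RoughElec = 5+3+8 = 16 ⇒ 16 weeks.

16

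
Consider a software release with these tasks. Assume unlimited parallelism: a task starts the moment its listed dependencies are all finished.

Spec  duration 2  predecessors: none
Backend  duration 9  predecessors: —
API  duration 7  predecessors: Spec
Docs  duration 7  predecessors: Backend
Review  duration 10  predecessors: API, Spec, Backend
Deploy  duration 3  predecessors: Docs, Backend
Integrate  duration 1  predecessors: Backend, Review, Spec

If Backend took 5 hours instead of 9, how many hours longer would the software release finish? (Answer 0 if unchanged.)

The binding path is Backend→Review→Integrate = 9+10+1 = 20; finish at 20 hours.
Backend lies on that path, so at 5 hours the path becomes 16 hours.
The binding chain switches to Spec→API→Review→Integrate = 2+7+10+1 = 20; finish 20 hours.
Change in finish: 20 − 20 = +0 hours.

0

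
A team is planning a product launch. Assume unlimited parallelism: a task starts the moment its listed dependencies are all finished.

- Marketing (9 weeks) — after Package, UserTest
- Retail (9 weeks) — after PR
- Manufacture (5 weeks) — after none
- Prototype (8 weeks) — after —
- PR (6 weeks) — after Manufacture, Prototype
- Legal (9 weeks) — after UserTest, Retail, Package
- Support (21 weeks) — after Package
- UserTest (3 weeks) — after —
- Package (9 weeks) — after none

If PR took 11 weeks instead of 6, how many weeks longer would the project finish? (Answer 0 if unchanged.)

Baseline: Prototype→PR→Retail→Legal = 8+6+9+9 = 32 → 32 weeks.
Since PR is critical, the +5 change carries straight to that chain (now 37 weeks).
That remains the longest chain; total 37 weeks.
Change in finish: 37 − 32 = +5 weeks.

5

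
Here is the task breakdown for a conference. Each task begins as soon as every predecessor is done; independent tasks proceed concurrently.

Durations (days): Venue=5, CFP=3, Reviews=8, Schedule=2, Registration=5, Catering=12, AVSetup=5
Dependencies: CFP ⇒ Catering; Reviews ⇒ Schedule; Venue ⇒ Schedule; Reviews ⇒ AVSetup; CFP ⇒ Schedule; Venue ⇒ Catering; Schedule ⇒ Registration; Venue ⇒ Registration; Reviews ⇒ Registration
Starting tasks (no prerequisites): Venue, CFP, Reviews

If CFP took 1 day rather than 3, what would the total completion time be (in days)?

Critical path before the change: Venue→Catering = 5+12 = 17 giving 17 days.
CFP is off the critical path — its longest chain is 15 days, giving 2 of slack.
That remains the longest chain; total 17 days.

17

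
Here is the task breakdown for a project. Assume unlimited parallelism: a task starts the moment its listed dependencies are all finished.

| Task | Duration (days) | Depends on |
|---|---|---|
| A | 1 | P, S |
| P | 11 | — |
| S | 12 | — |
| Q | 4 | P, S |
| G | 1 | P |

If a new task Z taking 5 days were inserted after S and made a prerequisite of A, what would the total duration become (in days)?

Originally the plan takes 16 days.
With Z inserted, A now waits for max(P, S, Z).
New critical path: S→Z→A = 12+5+1 = 18 ⇒ 18 days.

18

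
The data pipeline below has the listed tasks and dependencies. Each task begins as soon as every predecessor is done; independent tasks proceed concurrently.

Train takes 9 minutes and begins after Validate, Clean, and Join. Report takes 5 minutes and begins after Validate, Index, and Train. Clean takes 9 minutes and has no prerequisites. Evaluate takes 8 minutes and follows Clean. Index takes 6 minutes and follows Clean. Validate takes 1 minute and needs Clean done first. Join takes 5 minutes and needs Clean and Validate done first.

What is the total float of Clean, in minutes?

Critical path: Clean→Validate→Join→Train→Report = 9+1+5+9+5 = 29, so the finish is 29 minutes.
Clean finishes as early as 9 and must finish by 9.
Slack of Clean = 0 − 0 = 0 minutes.

0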